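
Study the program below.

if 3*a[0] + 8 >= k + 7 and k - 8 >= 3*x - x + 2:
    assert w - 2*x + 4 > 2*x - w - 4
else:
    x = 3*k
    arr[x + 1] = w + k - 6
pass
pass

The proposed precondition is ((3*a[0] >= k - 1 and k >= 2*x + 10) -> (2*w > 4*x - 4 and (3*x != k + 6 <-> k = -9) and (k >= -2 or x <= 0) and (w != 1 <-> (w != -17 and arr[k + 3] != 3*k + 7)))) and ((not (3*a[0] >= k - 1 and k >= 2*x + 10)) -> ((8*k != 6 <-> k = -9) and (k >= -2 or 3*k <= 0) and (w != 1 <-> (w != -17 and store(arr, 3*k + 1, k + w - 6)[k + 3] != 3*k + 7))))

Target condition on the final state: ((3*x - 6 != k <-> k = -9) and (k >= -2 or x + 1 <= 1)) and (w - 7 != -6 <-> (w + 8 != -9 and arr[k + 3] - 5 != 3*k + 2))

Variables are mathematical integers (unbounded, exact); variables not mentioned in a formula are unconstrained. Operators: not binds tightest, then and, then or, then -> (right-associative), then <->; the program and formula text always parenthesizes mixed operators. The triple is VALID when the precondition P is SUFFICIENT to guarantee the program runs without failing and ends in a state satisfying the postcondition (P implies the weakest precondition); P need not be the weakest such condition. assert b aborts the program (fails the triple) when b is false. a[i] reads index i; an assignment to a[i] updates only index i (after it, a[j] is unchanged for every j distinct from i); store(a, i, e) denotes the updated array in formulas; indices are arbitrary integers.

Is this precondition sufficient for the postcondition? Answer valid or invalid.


Working backward. After the program, the postcondition ((3*x - 6 != k <-> k = -9) and (k >= -2 or x + 1 <= 1)) and (w - 7 != -6 <-> (w + 8 != -9 and arr[k + 3] - 5 != 3*k + 2)) must hold; in canonical form it is (3*x != k + 6 <-> k = -9) and (k >= -2 or x <= 0) and (w != 1 <-> (w != -17 and arr[k + 3] != 3*k + 7)).
Before skip: (3*x != k + 6 <-> k = -9) and (k >= -2 or x <= 0) and (w != 1 <-> (w != -17 and arr[k + 3] != 3*k + 7))
Before skip: (3*x != k + 6 <-> k = -9) and (k >= -2 or x <= 0) and (w != 1 <-> (w != -17 and arr[k + 3] != 3*k + 7))
Then branch requires 2*w > 4*x - 8 and (3*x != k + 6 <-> k = -9) and (k >= -2 or x <= 0) and (w != 1 <-> (w != -17 and arr[k + 3] != 3*k + 7)); else branch requires (8*k != 6 <-> k = -9) and (k >= -2 or 3*k <= 0) and (w != 1 <-> (w != -17 and store(arr, 3*k + 1, k + w - 6)[k + 3] != 3*k + 7)).
Before the if: ((3*a[0] >= k - 1 and k >= 2*x + 10) -> (2*w > 4*x - 8 and (3*x != k + 6 <-> k = -9) and (k >= -2 or x <= 0) and (w != 1 <-> (w != -17 and arr[k + 3] != 3*k + 7)))) and ((not (3*a[0] >= k - 1 and k >= 2*x + 10)) -> ((8*k != 6 <-> k = -9) and (k >= -2 or 3*k <= 0) and (w != 1 <-> (w != -17 and store(arr, 3*k + 1, k + w - 6)[k + 3] != 3*k + 7))))
The weakest precondition is ((3*a[0] >= k - 1 and k >= 2*x + 10) -> (2*w > 4*x - 8 and (3*x != k + 6 <-> k = -9) and (k >= -2 or x <= 0) and (w != 1 <-> (w != -17 and arr[k + 3] != 3*k + 7)))) and ((not (3*a[0] >= k - 1 and k >= 2*x + 10)) -> ((8*k != 6 <-> k = -9) and (k >= -2 or 3*k <= 0) and (w != 1 <-> (w != -17 and store(arr, 3*k + 1, k + w - 6)[k + 3] != 3*k + 7)))).
Check whether ((3*a[0] >= k - 1 and k >= 2*x + 10) -> (2*w > 4*x - 4 and (3*x != k + 6 <-> k = -9) and (k >= -2 or x <= 0) and (w != 1 <-> (w != -17 and arr[k + 3] != 3*k + 7)))) and ((not (3*a[0] >= k - 1 and k >= 2*x + 10)) -> ((8*k != 6 <-> k = -9) and (k >= -2 or 3*k <= 0) and (w != 1 <-> (w != -17 and store(arr, 3*k + 1, k + w - 6)[k + 3] != 3*k + 7)))) implies it.
Every state satisfying the precondition satisfies the weakest precondition: the implication holds.
Answer: valid


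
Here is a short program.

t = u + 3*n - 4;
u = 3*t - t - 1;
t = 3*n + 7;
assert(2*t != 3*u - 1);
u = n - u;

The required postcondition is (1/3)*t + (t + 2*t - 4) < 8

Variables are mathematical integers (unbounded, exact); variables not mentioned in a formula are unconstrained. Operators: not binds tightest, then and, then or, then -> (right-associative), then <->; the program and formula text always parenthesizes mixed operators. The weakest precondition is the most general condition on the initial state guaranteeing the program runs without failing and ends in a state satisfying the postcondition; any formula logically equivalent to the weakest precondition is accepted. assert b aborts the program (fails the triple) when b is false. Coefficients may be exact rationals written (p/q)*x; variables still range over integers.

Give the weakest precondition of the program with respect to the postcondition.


Working backward. After the program, the postcondition (1/3)*t + (t + 2*t - 4) < 8 must hold; in canonical form it is (10/3)*t < 12.
Before u := n - u: (10/3)*t < 12
Before assert 2*t != 3*u - 1: 2*t != 3*u - 1 and (10/3)*t < 12
Before t := 3*n + 7: 6*n != 3*u - 15 and 10*n < -34/3
Before u := 3*t - t - 1: 6*n != 6*t - 18 and 10*n < -34/3
Before t := u + 3*n - 4: 12*n + 6*u != 42 and 10*n < -34/3
Answer: WP = 12*n + 6*u != 42 and 10*n < -34/3


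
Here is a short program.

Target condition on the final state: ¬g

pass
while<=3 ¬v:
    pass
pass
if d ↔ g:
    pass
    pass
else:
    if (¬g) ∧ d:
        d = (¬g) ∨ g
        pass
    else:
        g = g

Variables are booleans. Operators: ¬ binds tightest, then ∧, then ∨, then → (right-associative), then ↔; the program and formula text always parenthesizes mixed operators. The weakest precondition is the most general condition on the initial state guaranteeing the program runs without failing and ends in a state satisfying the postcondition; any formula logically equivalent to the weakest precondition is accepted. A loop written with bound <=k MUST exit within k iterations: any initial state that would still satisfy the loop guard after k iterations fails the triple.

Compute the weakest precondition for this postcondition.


Working backward. After the program, ¬g must hold.
Then branch requires ¬g; else branch requires (((¬g) ∧ d) → (¬g)) ∧ ((¬((¬g) ∧ d)) → (¬g)).
Before the if: ((d ↔ g) → (¬g)) ∧ ((¬(d ↔ g)) → ((((¬g) ∧ d) → (¬g)) ∧ ((¬((¬g) ∧ d)) → (¬g))))
Before skip: ((d ↔ g) → (¬g)) ∧ ((¬(d ↔ g)) → ((((¬g) ∧ d) → (¬g)) ∧ ((¬((¬g) ∧ d)) → (¬g))))
Before the loop (bound <=3), unroll the exhaustion recursion (WP_0 = exit-now case; WP_j = one more guarded iteration, up to j = 3):
  WP_0: v ∧ ((d ↔ g) → (¬g)) ∧ ((¬(d ↔ g)) → ((((¬g) ∧ d) → (¬g)) ∧ ((¬((¬g) ∧ d)) → (¬g))))
  WP_1: ((¬v) → (v ∧ ((d ↔ g) → (¬g)) ∧ ((¬(d ↔ g)) → ((((¬g) ∧ d) → (¬g)) ∧ ((¬((¬g) ∧ d)) → (¬g)))))) ∧ (v → (((d ↔ g) → (¬g)) ∧ ((¬(d ↔ g)) → ((((¬g) ∧ d) → (¬g)) ∧ ((¬((¬g) ∧ d)) → (¬g))))))
  WP_2: ((¬v) → (((¬v) → (v ∧ ((d ↔ g) → (¬g)) ∧ ((¬(d ↔ g)) → ((((¬g) ∧ d) → (¬g)) ∧ ((¬((¬g) ∧ d)) → (¬g)))))) ∧ (v → (((d ↔ g) → (¬g)) ∧ ((¬(d ↔ g)) → ((((¬g) ∧ d) → (¬g)) ∧ ((¬((¬g) ∧ d)) → (¬g)))))))) ∧ (v → (((d ↔ g) → (¬g)) ∧ ((¬(d ↔ g)) → ((((¬g) ∧ d) → (¬g)) ∧ ((¬((¬g) ∧ d)) → (¬g))))))
  WP_3: ((¬v) → (((¬v) → (((¬v) → (v ∧ ((d ↔ g) → (¬g)) ∧ ((¬(d ↔ g)) → ((((¬g) ∧ d) → (¬g)) ∧ ((¬((¬g) ∧ d)) → (¬g)))))) ∧ (v → (((d ↔ g) → (¬g)) ∧ ((¬(d ↔ g)) → ((((¬g) ∧ d) → (¬g)) ∧ ((¬((¬g) ∧ d)) → (¬g)))))))) ∧ (v → (((d ↔ g) → (¬g)) ∧ ((¬(d ↔ g)) → ((((¬g) ∧ d) → (¬g)) ∧ ((¬((¬g) ∧ d)) → (¬g)))))))) ∧ (v → (((d ↔ g) → (¬g)) ∧ ((¬(d ↔ g)) → ((((¬g) ∧ d) → (¬g)) ∧ ((¬((¬g) ∧ d)) → (¬g))))))
So before the loop: ((¬v) → (((¬v) → (((¬v) → (v ∧ ((d ↔ g) → (¬g)) ∧ ((¬(d ↔ g)) → ((((¬g) ∧ d) → (¬g)) ∧ ((¬((¬g) ∧ d)) → (¬g)))))) ∧ (v → (((d ↔ g) → (¬g)) ∧ ((¬(d ↔ g)) → ((((¬g) ∧ d) → (¬g)) ∧ ((¬((¬g) ∧ d)) → (¬g)))))))) ∧ (v → (((d ↔ g) → (¬g)) ∧ ((¬(d ↔ g)) → ((((¬g) ∧ d) → (¬g)) ∧ ((¬((¬g) ∧ d)) → (¬g)))))))) ∧ (v → (((d ↔ g) → (¬g)) ∧ ((¬(d ↔ g)) → ((((¬g) ∧ d) → (¬g)) ∧ ((¬((¬g) ∧ d)) → (¬g))))))
Before skip: ((¬v) → (((¬v) → (((¬v) → (v ∧ ((d ↔ g) → (¬g)) ∧ ((¬(d ↔ g)) → ((((¬g) ∧ d) → (¬g)) ∧ ((¬((¬g) ∧ d)) → (¬g)))))) ∧ (v → (((d ↔ g) → (¬g)) ∧ ((¬(d ↔ g)) → ((((¬g) ∧ d) → (¬g)) ∧ ((¬((¬g) ∧ d)) → (¬g)))))))) ∧ (v → (((d ↔ g) → (¬g)) ∧ ((¬(d ↔ g)) → ((((¬g) ∧ d) → (¬g)) ∧ ((¬((¬g) ∧ d)) → (¬g)))))))) ∧ (v → (((d ↔ g) → (¬g)) ∧ ((¬(d ↔ g)) → ((((¬g) ∧ d) → (¬g)) ∧ ((¬((¬g) ∧ d)) → (¬g))))))
Answer: WP = ((¬v) → (((¬v) → (((¬v) → (v ∧ ((d ↔ g) → (¬g)) ∧ ((¬(d ↔ g)) → ((((¬g) ∧ d) → (¬g)) ∧ ((¬((¬g) ∧ d)) → (¬g)))))) ∧ (v → (((d ↔ g) → (¬g)) ∧ ((¬(d ↔ g)) → ((((¬g) ∧ d) → (¬g)) ∧ ((¬((¬g) ∧ d)) → (¬g)))))))) ∧ (v → (((d ↔ g) → (¬g)) ∧ ((¬(d ↔ g)) → ((((¬g) ∧ d) → (¬g)) ∧ ((¬((¬g) ∧ d)) → (¬g)))))))) ∧ (v → (((d ↔ g) → (¬g)) ∧ ((¬(d ↔ g)) → ((((¬g) ∧ d) → (¬g)) ∧ ((¬((¬g) ∧ d)) → (¬g))))))


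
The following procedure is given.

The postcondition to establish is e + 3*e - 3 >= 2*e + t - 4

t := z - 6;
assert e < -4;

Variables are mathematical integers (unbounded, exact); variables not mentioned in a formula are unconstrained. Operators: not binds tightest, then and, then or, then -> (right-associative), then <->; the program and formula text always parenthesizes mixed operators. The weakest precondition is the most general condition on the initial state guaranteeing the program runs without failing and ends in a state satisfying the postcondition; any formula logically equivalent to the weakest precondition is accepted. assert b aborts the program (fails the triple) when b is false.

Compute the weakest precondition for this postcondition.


Working backward. After the program, the postcondition e + 3*e - 3 >= 2*e + t - 4 must hold; in canonical form it is 2*e >= t - 1.
Before assert e < -4: e < -4 and 2*e >= t - 1
Before t := z - 6: e < -4 and 2*e >= z - 7
Answer: WP = e < -4 and 2*e >= z - 7


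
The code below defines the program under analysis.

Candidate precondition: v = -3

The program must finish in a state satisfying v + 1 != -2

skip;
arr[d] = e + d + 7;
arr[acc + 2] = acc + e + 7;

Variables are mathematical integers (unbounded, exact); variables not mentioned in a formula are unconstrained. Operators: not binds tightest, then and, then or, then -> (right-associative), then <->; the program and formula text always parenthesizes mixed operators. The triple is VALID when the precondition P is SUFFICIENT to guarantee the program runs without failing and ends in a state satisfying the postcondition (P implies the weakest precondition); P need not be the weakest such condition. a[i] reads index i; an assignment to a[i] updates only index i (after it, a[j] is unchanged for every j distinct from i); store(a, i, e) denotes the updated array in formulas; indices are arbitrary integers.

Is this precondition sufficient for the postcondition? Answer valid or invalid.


Working backward. After the program, the postcondition v + 1 != -2 must hold; in canonical form it is v != -3.
Before arr[acc + 2] := acc + e + 7: v != -3
Before arr[d] := e + d + 7: v != -3
Before skip: v != -3
The weakest precondition is v != -3.
Check whether v = -3 implies it.
Countermodel: at the initial state v = -3, the precondition holds but the weakest precondition fails.
Answer: invalid


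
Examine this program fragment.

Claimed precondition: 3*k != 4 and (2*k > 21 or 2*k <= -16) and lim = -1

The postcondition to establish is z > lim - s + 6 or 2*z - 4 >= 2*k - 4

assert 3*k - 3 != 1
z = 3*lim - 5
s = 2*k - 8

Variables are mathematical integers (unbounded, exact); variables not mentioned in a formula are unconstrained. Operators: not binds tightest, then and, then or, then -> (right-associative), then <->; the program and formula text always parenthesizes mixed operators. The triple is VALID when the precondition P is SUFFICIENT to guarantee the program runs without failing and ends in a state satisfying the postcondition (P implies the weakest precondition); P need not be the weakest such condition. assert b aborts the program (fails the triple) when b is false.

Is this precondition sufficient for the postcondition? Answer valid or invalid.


Working backward. After the program, the postcondition z > lim - s + 6 or 2*z - 4 >= 2*k - 4 must hold; in canonical form it is s + z > lim + 6 or 2*z >= 2*k.
Before s := 2*k - 8: 2*k + z > lim + 14 or 2*z >= 2*k
Before z := 3*lim - 5: 2*k + 2*lim > 19 or 6*lim >= 2*k + 10
Before assert 3*k - 3 != 1: 3*k != 4 and (2*k + 2*lim > 19 or 6*lim >= 2*k + 10)
The weakest precondition is 3*k != 4 and (2*k + 2*lim > 19 or 6*lim >= 2*k + 10).
Check whether 3*k != 4 and (2*k > 21 or 2*k <= -16) and lim = -1 implies it.
Every state satisfying the precondition satisfies the weakest precondition: the implication holds.
Answer: valid


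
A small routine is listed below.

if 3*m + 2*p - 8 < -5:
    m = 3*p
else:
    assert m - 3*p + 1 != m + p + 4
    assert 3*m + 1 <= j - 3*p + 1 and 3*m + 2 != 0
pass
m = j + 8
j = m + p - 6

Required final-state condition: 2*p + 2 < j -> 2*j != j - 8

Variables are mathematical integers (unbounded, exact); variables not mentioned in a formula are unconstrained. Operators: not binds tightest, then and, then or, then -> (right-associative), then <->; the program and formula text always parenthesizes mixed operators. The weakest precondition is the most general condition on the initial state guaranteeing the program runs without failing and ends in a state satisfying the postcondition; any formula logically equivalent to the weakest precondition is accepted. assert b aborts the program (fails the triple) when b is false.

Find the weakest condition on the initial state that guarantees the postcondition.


Working backward. After the program, the postcondition 2*p + 2 < j -> 2*j != j - 8 must hold; in canonical form it is 2*p < j - 2 -> j != -8.
Before j := m + p - 6: p < m - 8 -> m + p != -2
Before m := j + 8: p < j -> j + p != -10
Before skip: p < j -> j + p != -10
Then branch requires p < j -> j + p != -10; else branch requires 4*p != -3 and 3*m + 3*p <= j and 3*m != -2 and (p < j -> j + p != -10).
Before the if: (3*m + 2*p < 3 -> (p < j -> j + p != -10)) and ((not (3*m + 2*p < 3)) -> (4*p != -3 and 3*m + 3*p <= j and 3*m != -2 and (p < j -> j + p != -10)))
Answer: WP = (3*m + 2*p < 3 -> (p < j -> j + p != -10)) and ((not (3*m + 2*p < 3)) -> (4*p != -3 and 3*m + 3*p <= j and 3*m != -2 and (p < j -> j + p != -10)))


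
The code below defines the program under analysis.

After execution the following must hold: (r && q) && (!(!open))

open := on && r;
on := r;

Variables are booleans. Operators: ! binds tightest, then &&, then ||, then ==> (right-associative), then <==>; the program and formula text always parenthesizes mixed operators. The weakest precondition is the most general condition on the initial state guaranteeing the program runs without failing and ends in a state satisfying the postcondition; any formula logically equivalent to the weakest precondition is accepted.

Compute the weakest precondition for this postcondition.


Working backward. After the program, the postcondition (r && q) && (!(!open)) must hold; in canonical form it is r && q && open.
Before on := r: r && q && open
Before open := on && r: r && q && on
Answer: WP = r && q && on


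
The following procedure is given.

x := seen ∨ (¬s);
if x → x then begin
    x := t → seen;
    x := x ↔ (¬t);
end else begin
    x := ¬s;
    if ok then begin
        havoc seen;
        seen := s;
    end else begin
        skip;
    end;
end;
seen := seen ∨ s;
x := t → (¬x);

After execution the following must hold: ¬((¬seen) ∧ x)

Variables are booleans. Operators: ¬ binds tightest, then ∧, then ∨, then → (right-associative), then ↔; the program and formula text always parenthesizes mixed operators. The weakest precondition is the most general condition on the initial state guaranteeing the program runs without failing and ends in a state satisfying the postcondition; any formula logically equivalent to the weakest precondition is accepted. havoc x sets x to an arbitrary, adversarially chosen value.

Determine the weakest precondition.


Working backward. After the program, ¬((¬seen) ∧ x) must hold.
Before x := t → (¬x): ¬((¬seen) ∧ (t → (¬x)))
Before seen := seen ∨ s: ¬((¬(seen ∨ s)) ∧ (t → (¬x)))
Then branch requires ¬((¬(seen ∨ s)) ∧ (t → (¬((t → seen) ↔ (¬t))))); else branch requires (ok → (¬((¬s) ∧ (t → s)))) ∧ ((¬ok) → (¬((¬(seen ∨ s)) ∧ (t → s)))).
Before the if: ¬((¬(seen ∨ s)) ∧ (t → (¬((t → seen) ↔ (¬t)))))
Before x := seen ∨ (¬s): ¬((¬(seen ∨ s)) ∧ (t → (¬((t → seen) ↔ (¬t)))))
Answer: WP = ¬((¬(seen ∨ s)) ∧ (t → (¬((t → seen) ↔ (¬t)))))


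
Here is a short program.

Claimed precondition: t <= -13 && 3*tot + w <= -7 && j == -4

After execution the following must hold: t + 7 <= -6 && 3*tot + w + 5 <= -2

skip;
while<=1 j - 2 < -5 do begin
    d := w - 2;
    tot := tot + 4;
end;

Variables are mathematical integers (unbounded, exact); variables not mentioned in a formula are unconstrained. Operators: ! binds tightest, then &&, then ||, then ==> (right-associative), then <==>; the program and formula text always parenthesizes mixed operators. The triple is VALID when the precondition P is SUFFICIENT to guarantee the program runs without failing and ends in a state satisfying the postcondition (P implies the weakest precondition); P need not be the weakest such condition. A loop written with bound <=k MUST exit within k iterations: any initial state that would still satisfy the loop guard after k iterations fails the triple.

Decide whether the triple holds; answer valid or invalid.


Working backward. After the program, the postcondition t + 7 <= -6 && 3*tot + w + 5 <= -2 must hold; in canonical form it is t <= -13 && 3*tot + w <= -7.
Before the loop (bound <=1), unroll the exhaustion recursion (WP_0 = exit-now case; WP_j = one more guarded iteration, up to j = 1):
  WP_0: (!(j < -3)) && t <= -13 && 3*tot + w <= -7
  WP_1: (j < -3 ==> ((!(j < -3)) && t <= -13 && 3*tot + w <= -19)) && ((!(j < -3)) ==> (t <= -13 && 3*tot + w <= -7))
So before the loop: (j < -3 ==> ((!(j < -3)) && t <= -13 && 3*tot + w <= -19)) && ((!(j < -3)) ==> (t <= -13 && 3*tot + w <= -7))
Before skip: (j < -3 ==> ((!(j < -3)) && t <= -13 && 3*tot + w <= -19)) && ((!(j < -3)) ==> (t <= -13 && 3*tot + w <= -7))
The weakest precondition is (j < -3 ==> ((!(j < -3)) && t <= -13 && 3*tot + w <= -19)) && ((!(j < -3)) ==> (t <= -13 && 3*tot + w <= -7)).
Check whether t <= -13 && 3*tot + w <= -7 && j == -4 implies it.
Countermodel: at the initial state j = -4, t = -13, tot = 0, w = -7, the precondition holds but the weakest precondition fails.
Answer: invalid


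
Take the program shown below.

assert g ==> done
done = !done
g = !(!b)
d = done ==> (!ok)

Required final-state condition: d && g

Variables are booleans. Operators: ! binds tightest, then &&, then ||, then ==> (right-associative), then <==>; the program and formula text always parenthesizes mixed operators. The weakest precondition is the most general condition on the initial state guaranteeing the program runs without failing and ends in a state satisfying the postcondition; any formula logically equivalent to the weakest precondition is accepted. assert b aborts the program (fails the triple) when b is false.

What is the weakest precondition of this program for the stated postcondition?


Working backward. After the program, d && g must hold.
Before d := done ==> (!ok): (done ==> (!ok)) && g
Before g := !(!b): (done ==> (!ok)) && b
Before done := !done: ((!done) ==> (!ok)) && b
Before assert g ==> done: (g ==> done) && ((!done) ==> (!ok)) && b
Answer: WP = (g ==> done) && ((!done) ==> (!ok)) && b


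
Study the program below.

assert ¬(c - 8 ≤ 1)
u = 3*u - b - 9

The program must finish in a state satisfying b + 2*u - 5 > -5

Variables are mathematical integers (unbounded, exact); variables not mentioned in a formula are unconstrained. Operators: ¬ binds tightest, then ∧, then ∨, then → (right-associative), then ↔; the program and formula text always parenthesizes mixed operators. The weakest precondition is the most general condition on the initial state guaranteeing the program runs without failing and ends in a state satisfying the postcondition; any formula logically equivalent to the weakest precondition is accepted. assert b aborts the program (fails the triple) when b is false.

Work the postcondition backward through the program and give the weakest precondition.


Working backward. After the program, the postcondition b + 2*u - 5 > -5 must hold; in canonical form it is b + 2*u > 0.
Before u := 3*u - b - 9: 6*u > b + 18
Before assert ¬(c - 8 ≤ 1): (¬(c ≤ 9)) ∧ 6*u > b + 18
Answer: WP = (¬(c ≤ 9)) ∧ 6*u > b + 18


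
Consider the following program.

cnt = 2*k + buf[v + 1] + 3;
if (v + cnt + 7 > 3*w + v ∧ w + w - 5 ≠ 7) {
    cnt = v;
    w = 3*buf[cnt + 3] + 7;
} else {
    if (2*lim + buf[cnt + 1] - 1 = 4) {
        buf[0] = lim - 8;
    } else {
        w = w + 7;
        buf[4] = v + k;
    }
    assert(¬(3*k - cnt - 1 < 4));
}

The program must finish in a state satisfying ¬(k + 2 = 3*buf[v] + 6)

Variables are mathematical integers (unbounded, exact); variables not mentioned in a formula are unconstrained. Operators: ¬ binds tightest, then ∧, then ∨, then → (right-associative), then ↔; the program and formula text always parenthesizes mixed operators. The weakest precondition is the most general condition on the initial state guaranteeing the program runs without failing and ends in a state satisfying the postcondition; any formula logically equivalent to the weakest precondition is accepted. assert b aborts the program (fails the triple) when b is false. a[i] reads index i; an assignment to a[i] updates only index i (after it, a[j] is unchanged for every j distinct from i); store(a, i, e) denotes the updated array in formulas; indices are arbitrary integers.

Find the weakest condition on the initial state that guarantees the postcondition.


Working backward. After the program, the postcondition ¬(k + 2 = 3*buf[v] + 6) must hold; in canonical form it is ¬(k = 3*buf[v] + 4).
Then branch requires ¬(k = 3*buf[v] + 4); else branch requires (buf[cnt + 1] + 2*lim = 5 → ((¬(3*k < cnt + 5)) ∧ (¬(k = 3*store(buf, 0, lim - 8)[v] + 4)))) ∧ ((¬(buf[cnt + 1] + 2*lim = 5)) → ((¬(3*k < cnt + 5)) ∧ (¬(k = 3*store(buf, 4, k + v)[v] + 4)))).
Before the if: ((cnt > 3*w - 7 ∧ 2*w ≠ 12) → (¬(k = 3*buf[v] + 4))) ∧ ((¬(cnt > 3*w - 7 ∧ 2*w ≠ 12)) → ((buf[cnt + 1] + 2*lim = 5 → ((¬(3*k < cnt + 5)) ∧ (¬(k = 3*store(buf, 0, lim - 8)[v] + 4)))) ∧ ((¬(buf[cnt + 1] + 2*lim = 5)) → ((¬(3*k < cnt + 5)) ∧ (¬(k = 3*store(buf, 4, k + v)[v] + 4))))))
Before cnt := 2*k + buf[v + 1] + 3: ((buf[v + 1] + 2*k > 3*w - 10 ∧ 2*w ≠ 12) → (¬(k = 3*buf[v] + 4))) ∧ ((¬(buf[v + 1] + 2*k > 3*w - 10 ∧ 2*w ≠ 12)) → ((buf[buf[v + 1] + 2*k + 4] + 2*lim = 5 → ((¬(k < buf[v + 1] + 8)) ∧ (¬(k = 3*store(buf, 0, lim - 8)[v] + 4)))) ∧ ((¬(buf[buf[v + 1] + 2*k + 4] + 2*lim = 5)) → ((¬(k < buf[v + 1] + 8)) ∧ (¬(k = 3*store(buf, 4, k + v)[v] + 4))))))
Answer: WP = ((buf[v + 1] + 2*k > 3*w - 10 ∧ 2*w ≠ 12) → (¬(k = 3*buf[v] + 4))) ∧ ((¬(buf[v + 1] + 2*k > 3*w - 10 ∧ 2*w ≠ 12)) → ((buf[buf[v + 1] + 2*k + 4] + 2*lim = 5 → ((¬(k < buf[v + 1] + 8)) ∧ (¬(k = 3*store(buf, 0, lim - 8)[v] + 4)))) ∧ ((¬(buf[buf[v + 1] + 2*k + 4] + 2*lim = 5)) → ((¬(k < buf[v + 1] + 8)) ∧ (¬(k = 3*store(buf, 4, k + v)[v] + 4))))))


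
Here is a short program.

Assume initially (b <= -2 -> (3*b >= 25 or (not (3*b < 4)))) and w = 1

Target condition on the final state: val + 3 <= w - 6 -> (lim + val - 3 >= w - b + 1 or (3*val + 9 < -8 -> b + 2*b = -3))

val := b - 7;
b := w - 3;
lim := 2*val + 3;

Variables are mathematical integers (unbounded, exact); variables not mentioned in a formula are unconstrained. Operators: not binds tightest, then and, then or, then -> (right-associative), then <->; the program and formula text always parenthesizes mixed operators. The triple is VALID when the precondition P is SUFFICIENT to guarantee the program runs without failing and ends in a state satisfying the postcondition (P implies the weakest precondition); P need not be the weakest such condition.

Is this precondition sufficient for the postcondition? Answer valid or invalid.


Working backward. After the program, the postcondition val + 3 <= w - 6 -> (lim + val - 3 >= w - b + 1 or (3*val + 9 < -8 -> b + 2*b = -3)) must hold; in canonical form it is val <= w - 9 -> (b + lim + val >= w + 4 or (3*val < -17 -> 3*b = -3)).
Before lim := 2*val + 3: val <= w - 9 -> (b + 3*val >= w + 1 or (3*val < -17 -> 3*b = -3))
Before b := w - 3: val <= w - 9 -> (3*val >= 4 or (3*val < -17 -> 3*w = 6))
Before val := b - 7: b <= w - 2 -> (3*b >= 25 or (3*b < 4 -> 3*w = 6))
The weakest precondition is b <= w - 2 -> (3*b >= 25 or (3*b < 4 -> 3*w = 6)).
Check whether (b <= -2 -> (3*b >= 25 or (not (3*b < 4)))) and w = 1 implies it.
Countermodel: at the initial state b = -1, w = 1, the precondition holds but the weakest precondition fails.
Answer: invalid


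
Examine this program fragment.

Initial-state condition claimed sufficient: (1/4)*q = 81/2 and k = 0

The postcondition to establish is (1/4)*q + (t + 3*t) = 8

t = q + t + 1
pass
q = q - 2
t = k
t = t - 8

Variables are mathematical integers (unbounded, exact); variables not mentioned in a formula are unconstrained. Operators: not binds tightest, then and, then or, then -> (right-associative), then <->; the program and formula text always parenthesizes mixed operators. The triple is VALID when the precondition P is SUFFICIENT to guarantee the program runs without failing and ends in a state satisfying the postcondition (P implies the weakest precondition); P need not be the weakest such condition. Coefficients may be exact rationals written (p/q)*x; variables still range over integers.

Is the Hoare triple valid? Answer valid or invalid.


Working backward. After the program, the postcondition (1/4)*q + (t + 3*t) = 8 must hold; in canonical form it is (1/4)*q + 4*t = 8.
Before t := t - 8: (1/4)*q + 4*t = 40
Before t := k: 4*k + (1/4)*q = 40
Before q := q - 2: 4*k + (1/4)*q = 81/2
Before skip: 4*k + (1/4)*q = 81/2
Before t := q + t + 1: 4*k + (1/4)*q = 81/2
The weakest precondition is 4*k + (1/4)*q = 81/2.
Check whether (1/4)*q = 81/2 and k = 0 implies it.
Every state satisfying the precondition satisfies the weakest precondition: the implication holds.
Answer: valid


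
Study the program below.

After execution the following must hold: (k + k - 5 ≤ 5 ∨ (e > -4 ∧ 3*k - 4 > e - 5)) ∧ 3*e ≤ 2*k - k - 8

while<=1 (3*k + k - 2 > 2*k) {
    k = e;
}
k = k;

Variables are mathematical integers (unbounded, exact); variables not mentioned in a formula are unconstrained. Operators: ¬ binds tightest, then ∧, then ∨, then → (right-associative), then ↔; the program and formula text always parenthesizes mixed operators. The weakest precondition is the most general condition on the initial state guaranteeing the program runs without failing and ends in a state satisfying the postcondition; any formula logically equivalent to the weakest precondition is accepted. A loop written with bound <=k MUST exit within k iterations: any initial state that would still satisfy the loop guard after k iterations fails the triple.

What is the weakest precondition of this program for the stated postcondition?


Working backward. After the program, the postcondition (k + k - 5 ≤ 5 ∨ (e > -4 ∧ 3*k - 4 > e - 5)) ∧ 3*e ≤ 2*k - k - 8 must hold; in canonical form it is (2*k ≤ 10 ∨ (e > -4 ∧ 3*k > e - 1)) ∧ 3*e ≤ k - 8.
Before k := k: (2*k ≤ 10 ∨ (e > -4 ∧ 3*k > e - 1)) ∧ 3*e ≤ k - 8
Before the loop (bound <=1), unroll the exhaustion recursion (WP_0 = exit-now case; WP_j = one more guarded iteration, up to j = 1):
  WP_0: (¬(2*k > 2)) ∧ (2*k ≤ 10 ∨ (e > -4 ∧ 3*k > e - 1)) ∧ 3*e ≤ k - 8
  WP_1: (2*k > 2 → ((¬(2*e > 2)) ∧ (2*e ≤ 10 ∨ (e > -4 ∧ 2*e > -1)) ∧ 2*e ≤ -8)) ∧ ((¬(2*k > 2)) → ((2*k ≤ 10 ∨ (e > -4 ∧ 3*k > e - 1)) ∧ 3*e ≤ k - 8))
So before the loop: (2*k > 2 → ((¬(2*e > 2)) ∧ (2*e ≤ 10 ∨ (e > -4 ∧ 2*e > -1)) ∧ 2*e ≤ -8)) ∧ ((¬(2*k > 2)) → ((2*k ≤ 10 ∨ (e > -4 ∧ 3*k > e - 1)) ∧ 3*e ≤ k - 8))
Answer: WP = (2*k > 2 → ((¬(2*e > 2)) ∧ (2*e ≤ 10 ∨ (e > -4 ∧ 2*e > -1)) ∧ 2*e ≤ -8)) ∧ ((¬(2*k > 2)) → ((2*k ≤ 10 ∨ (e > -4 ∧ 3*k > e - 1)) ∧ 3*e ≤ k - 8))


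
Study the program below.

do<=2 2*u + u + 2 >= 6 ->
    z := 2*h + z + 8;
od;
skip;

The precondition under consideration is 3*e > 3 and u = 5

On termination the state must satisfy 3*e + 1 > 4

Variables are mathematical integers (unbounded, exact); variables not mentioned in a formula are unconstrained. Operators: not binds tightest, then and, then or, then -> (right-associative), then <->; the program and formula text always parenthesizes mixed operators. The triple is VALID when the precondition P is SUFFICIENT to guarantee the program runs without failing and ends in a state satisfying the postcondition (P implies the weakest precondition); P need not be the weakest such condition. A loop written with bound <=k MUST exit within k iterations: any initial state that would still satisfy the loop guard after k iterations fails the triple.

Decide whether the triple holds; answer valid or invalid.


Working backward. After the program, the postcondition 3*e + 1 > 4 must hold; in canonical form it is 3*e > 3.
Before skip: 3*e > 3
Before the loop (bound <=2), unroll the exhaustion recursion (WP_0 = exit-now case; WP_j = one more guarded iteration, up to j = 2):
  WP_0: (not (3*u >= 4)) and 3*e > 3
  WP_1: (3*u >= 4 -> ((not (3*u >= 4)) and 3*e > 3)) and ((not (3*u >= 4)) -> 3*e > 3)
  WP_2: (3*u >= 4 -> ((3*u >= 4 -> ((not (3*u >= 4)) and 3*e > 3)) and ((not (3*u >= 4)) -> 3*e > 3))) and ((not (3*u >= 4)) -> 3*e > 3)
So before the loop: (3*u >= 4 -> ((3*u >= 4 -> ((not (3*u >= 4)) and 3*e > 3)) and ((not (3*u >= 4)) -> 3*e > 3))) and ((not (3*u >= 4)) -> 3*e > 3)
The weakest precondition is (3*u >= 4 -> ((3*u >= 4 -> ((not (3*u >= 4)) and 3*e > 3)) and ((not (3*u >= 4)) -> 3*e > 3))) and ((not (3*u >= 4)) -> 3*e > 3).
Check whether 3*e > 3 and u = 5 implies it.
Countermodel: at the initial state e = 2, u = 5, the precondition holds but the weakest precondition fails.
Answer: invalid


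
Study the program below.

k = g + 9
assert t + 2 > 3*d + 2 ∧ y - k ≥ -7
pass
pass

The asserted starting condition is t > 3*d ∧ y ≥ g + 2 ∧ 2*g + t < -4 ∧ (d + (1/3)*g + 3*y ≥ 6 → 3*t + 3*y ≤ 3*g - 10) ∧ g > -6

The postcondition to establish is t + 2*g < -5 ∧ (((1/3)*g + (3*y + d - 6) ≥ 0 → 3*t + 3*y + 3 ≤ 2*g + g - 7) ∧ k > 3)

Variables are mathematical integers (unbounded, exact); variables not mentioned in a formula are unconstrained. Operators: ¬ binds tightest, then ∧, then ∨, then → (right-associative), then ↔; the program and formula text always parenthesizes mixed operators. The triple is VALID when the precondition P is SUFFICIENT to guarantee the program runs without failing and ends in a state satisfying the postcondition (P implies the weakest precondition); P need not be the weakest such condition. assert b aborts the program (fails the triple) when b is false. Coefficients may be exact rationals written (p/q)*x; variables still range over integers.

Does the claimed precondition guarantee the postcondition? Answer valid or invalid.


Working backward. After the program, the postcondition t + 2*g < -5 ∧ (((1/3)*g + (3*y + d - 6) ≥ 0 → 3*t + 3*y + 3 ≤ 2*g + g - 7) ∧ k > 3) must hold; in canonical form it is 2*g + t < -5 ∧ (d + (1/3)*g + 3*y ≥ 6 → 3*t + 3*y ≤ 3*g - 10) ∧ k > 3.
Before skip: 2*g + t < -5 ∧ (d + (1/3)*g + 3*y ≥ 6 → 3*t + 3*y ≤ 3*g - 10) ∧ k > 3
Before skip: 2*g + t < -5 ∧ (d + (1/3)*g + 3*y ≥ 6 → 3*t + 3*y ≤ 3*g - 10) ∧ k > 3
Before assert t + 2 > 3*d + 2 ∧ y - k ≥ -7: t > 3*d ∧ y ≥ k - 7 ∧ 2*g + t < -5 ∧ (d + (1/3)*g + 3*y ≥ 6 → 3*t + 3*y ≤ 3*g - 10) ∧ k > 3
Before k := g + 9: t > 3*d ∧ y ≥ g + 2 ∧ 2*g + t < -5 ∧ (d + (1/3)*g + 3*y ≥ 6 → 3*t + 3*y ≤ 3*g - 10) ∧ g > -6
The weakest precondition is t > 3*d ∧ y ≥ g + 2 ∧ 2*g + t < -5 ∧ (d + (1/3)*g + 3*y ≥ 6 → 3*t + 3*y ≤ 3*g - 10) ∧ g > -6.
Check whether t > 3*d ∧ y ≥ g + 2 ∧ 2*g + t < -4 ∧ (d + (1/3)*g + 3*y ≥ 6 → 3*t + 3*y ≤ 3*g - 10) ∧ g > -6 implies it.
Countermodel: at the initial state d = 0, g = -3, t = 1, y = -1, the precondition holds but the weakest precondition fails.
Answer: invalid


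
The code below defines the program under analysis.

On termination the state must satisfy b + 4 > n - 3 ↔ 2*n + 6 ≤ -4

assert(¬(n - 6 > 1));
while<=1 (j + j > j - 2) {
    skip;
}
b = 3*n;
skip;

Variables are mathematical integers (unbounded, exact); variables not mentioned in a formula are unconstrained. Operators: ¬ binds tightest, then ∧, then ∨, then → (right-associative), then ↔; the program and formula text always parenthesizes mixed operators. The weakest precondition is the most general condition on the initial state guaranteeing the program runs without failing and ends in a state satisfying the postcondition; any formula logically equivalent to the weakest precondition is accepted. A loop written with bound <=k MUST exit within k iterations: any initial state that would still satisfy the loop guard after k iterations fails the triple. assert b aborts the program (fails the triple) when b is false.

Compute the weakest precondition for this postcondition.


Working backward. After the program, the postcondition b + 4 > n - 3 ↔ 2*n + 6 ≤ -4 must hold; in canonical form it is b > n - 7 ↔ 2*n ≤ -10.
Before skip: b > n - 7 ↔ 2*n ≤ -10
Before b := 3*n: 2*n > -7 ↔ 2*n ≤ -10
Before the loop (bound <=1), unroll the exhaustion recursion (WP_0 = exit-now case; WP_j = one more guarded iteration, up to j = 1):
  WP_0: (¬(j > -2)) ∧ (2*n > -7 ↔ 2*n ≤ -10)
  WP_1: (j > -2 → ((¬(j > -2)) ∧ (2*n > -7 ↔ 2*n ≤ -10))) ∧ ((¬(j > -2)) → (2*n > -7 ↔ 2*n ≤ -10))
So before the loop: (j > -2 → ((¬(j > -2)) ∧ (2*n > -7 ↔ 2*n ≤ -10))) ∧ ((¬(j > -2)) → (2*n > -7 ↔ 2*n ≤ -10))
Before assert ¬(n - 6 > 1): (¬(n > 7)) ∧ (j > -2 → ((¬(j > -2)) ∧ (2*n > -7 ↔ 2*n ≤ -10))) ∧ ((¬(j > -2)) → (2*n > -7 ↔ 2*n ≤ -10))
Answer: WP = (¬(n > 7)) ∧ (j > -2 → ((¬(j > -2)) ∧ (2*n > -7 ↔ 2*n ≤ -10))) ∧ ((¬(j > -2)) → (2*n > -7 ↔ 2*n ≤ -10))


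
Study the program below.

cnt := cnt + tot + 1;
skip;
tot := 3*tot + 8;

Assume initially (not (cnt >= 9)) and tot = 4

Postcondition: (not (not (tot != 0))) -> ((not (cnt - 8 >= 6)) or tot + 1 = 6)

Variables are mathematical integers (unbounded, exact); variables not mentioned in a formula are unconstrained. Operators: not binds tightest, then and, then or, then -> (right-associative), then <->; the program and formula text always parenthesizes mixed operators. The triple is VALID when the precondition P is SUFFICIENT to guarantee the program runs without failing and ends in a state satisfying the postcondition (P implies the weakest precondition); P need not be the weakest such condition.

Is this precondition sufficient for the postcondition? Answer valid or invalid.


Working backward. After the program, the postcondition (not (not (tot != 0))) -> ((not (cnt - 8 >= 6)) or tot + 1 = 6) must hold; in canonical form it is tot != 0 -> ((not (cnt >= 14)) or tot = 5).
Before tot := 3*tot + 8: 3*tot != -8 -> ((not (cnt >= 14)) or 3*tot = -3)
Before skip: 3*tot != -8 -> ((not (cnt >= 14)) or 3*tot = -3)
Before cnt := cnt + tot + 1: 3*tot != -8 -> ((not (cnt + tot >= 13)) or 3*tot = -3)
The weakest precondition is 3*tot != -8 -> ((not (cnt + tot >= 13)) or 3*tot = -3).
Check whether (not (cnt >= 9)) and tot = 4 implies it.
Every state satisfying the precondition satisfies the weakest precondition: the implication holds.
Answer: valid


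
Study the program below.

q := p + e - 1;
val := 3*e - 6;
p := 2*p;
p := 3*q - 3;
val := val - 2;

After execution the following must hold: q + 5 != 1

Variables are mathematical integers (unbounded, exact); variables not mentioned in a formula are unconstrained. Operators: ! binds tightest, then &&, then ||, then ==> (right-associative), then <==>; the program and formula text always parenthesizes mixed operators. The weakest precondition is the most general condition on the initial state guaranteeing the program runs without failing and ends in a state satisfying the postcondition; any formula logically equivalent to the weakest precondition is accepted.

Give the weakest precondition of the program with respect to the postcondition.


Working backward. After the program, the postcondition q + 5 != 1 must hold; in canonical form it is q != -4.
Before val := val - 2: q != -4
Before p := 3*q - 3: q != -4
Before p := 2*p: q != -4
Before val := 3*e - 6: q != -4
Before q := p + e - 1: e + p != -3
Answer: WP = e + p != -3


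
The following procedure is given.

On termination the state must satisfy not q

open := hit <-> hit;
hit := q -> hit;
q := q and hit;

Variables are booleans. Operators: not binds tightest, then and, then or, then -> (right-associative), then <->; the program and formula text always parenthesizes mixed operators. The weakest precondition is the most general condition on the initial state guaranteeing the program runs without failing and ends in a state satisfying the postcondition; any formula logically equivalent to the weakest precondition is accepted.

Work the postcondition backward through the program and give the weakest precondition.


Working backward. After the program, not q must hold.
Before q := q and hit: not (q and hit)
Before hit := q -> hit: not (q and (q -> hit))
Before open := hit <-> hit: not (q and (q -> hit))
Answer: WP = not (q and (q -> hit))


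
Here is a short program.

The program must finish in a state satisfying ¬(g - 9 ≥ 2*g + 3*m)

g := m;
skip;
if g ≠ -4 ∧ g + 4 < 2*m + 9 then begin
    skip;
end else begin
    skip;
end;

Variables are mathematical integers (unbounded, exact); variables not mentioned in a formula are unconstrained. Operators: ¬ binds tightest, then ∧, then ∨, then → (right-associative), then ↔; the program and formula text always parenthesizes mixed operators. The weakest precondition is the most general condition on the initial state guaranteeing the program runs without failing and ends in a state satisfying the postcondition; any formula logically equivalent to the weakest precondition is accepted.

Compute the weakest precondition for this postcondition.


Working backward. After the program, the postcondition ¬(g - 9 ≥ 2*g + 3*m) must hold; in canonical form it is ¬(g + 3*m ≤ -9).
Then branch requires ¬(g + 3*m ≤ -9); else branch requires ¬(g + 3*m ≤ -9).
Before the if: ((g ≠ -4 ∧ g < 2*m + 5) → (¬(g + 3*m ≤ -9))) ∧ ((¬(g ≠ -4 ∧ g < 2*m + 5)) → (¬(g + 3*m ≤ -9)))
Before skip: ((g ≠ -4 ∧ g < 2*m + 5) → (¬(g + 3*m ≤ -9))) ∧ ((¬(g ≠ -4 ∧ g < 2*m + 5)) → (¬(g + 3*m ≤ -9)))
Before g := m: ((m ≠ -4 ∧ m > -5) → (¬(4*m ≤ -9))) ∧ ((¬(m ≠ -4 ∧ m > -5)) → (¬(4*m ≤ -9)))
Answer: WP = ((m ≠ -4 ∧ m > -5) → (¬(4*m ≤ -9))) ∧ ((¬(m ≠ -4 ∧ m > -5)) → (¬(4*m ≤ -9)))


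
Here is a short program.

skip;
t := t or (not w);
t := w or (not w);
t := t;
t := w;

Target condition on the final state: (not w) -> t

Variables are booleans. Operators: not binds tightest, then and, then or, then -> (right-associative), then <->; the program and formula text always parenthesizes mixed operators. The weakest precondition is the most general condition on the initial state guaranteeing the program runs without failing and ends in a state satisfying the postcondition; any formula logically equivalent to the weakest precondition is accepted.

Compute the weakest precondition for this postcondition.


Working backward. After the program, (not w) -> t must hold.
Before t := w: (not w) -> w
Before t := t: (not w) -> w
Before t := w or (not w): (not w) -> w
Before t := t or (not w): (not w) -> w
Before skip: (not w) -> w
Answer: WP = (not w) -> w
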